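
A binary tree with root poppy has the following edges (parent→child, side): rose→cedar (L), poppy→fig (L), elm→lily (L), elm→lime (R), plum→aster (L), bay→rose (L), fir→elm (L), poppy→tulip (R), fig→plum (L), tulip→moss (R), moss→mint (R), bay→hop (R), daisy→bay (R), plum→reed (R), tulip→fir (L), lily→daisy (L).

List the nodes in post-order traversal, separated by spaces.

Post-order visits the left subtree, then the right subtree, then the node.
At poppy: go left to fig.
  At fig: go left to plum.
    At plum: go left to aster.
      aster is a leaf — visit aster.
    At plum: go right to reed.
      reed is a leaf — visit reed.
    Visit plum.
  At fig: no right child.
  Visit fig.
At poppy: go right to tulip.
  At tulip: go left to fir.
    At fir: go left to elm.
      At elm: go left to lily.
        At lily: go left to daisy.
          At daisy: no left child.
          At daisy: go right to bay.
            At bay: go left to rose.
              At rose: go left to cedar.
                cedar is a leaf — visit cedar.
              At rose: no right child.
              Visit rose.
            At bay: go right to hop.
              hop is a leaf — visit hop.
            Visit bay.
          Visit daisy.
        At lily: no right child.
        Visit lily.
      At elm: go right to lime.
        lime is a leaf — visit lime.
      Visit elm.
    At fir: no right child.
    Visit fir.
  At tulip: go right to moss.
    At moss: no left child.
    At moss: go right to mint.
      mint is a leaf — visit mint.
    Visit moss.
  Visit tulip.
Visit poppy.

aster reed plum fig cedar rose hop bay daisy lily lime elm fir mint moss tulip poppy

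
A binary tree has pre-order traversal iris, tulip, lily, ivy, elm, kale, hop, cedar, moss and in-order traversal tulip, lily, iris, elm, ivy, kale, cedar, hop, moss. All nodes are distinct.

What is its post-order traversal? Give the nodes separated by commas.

lily, tulip, elm, cedar, moss, hop, kale, ivy, iris

The first element of pre-order is the root; it splits in-order into left and right subtrees.
Root iris: left subtree has 2 nodes {tulip, lily}, right has 6 {elm, ivy, kale, cedar, hop, moss}.
  Root tulip: left subtree has 0 nodes { }, right has 1 {lily}.
  Root ivy: left subtree has 1 node {elm}, right has 4 {kale, cedar, hop, moss}.
    Root kale: left subtree has 0 nodes { }, right has 3 {cedar, hop, moss}.
      Root hop: left subtree has 1 node {cedar}, right has 1 {moss}.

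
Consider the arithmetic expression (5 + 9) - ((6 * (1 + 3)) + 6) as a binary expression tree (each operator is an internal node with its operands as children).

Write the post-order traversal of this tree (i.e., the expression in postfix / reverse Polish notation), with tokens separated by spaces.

Post-order on an expression tree gives postfix notation: for each operator, emit left operand, right operand, then the operator.

5 9 + 6 1 3 + * 6 + -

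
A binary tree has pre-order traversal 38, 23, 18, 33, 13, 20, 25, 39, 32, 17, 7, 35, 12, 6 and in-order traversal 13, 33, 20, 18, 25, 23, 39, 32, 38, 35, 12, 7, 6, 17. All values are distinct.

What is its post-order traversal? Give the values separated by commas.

13, 20, 33, 25, 18, 32, 39, 23, 12, 35, 6, 7, 17, 38

The first element of pre-order is the root; it splits in-order into left and right subtrees.
Root 38: left subtree has 8 nodes {13, 33, 20, 18, 25, 23, 39, 32}, right has 5 {35, 12, 7, 6, 17}.
  Root 23: left subtree has 5 nodes {13, 33, 20, 18, 25}, right has 2 {39, 32}.
    Root 18: left subtree has 3 nodes {13, 33, 20}, right has 1 {25}.
      Root 33: left subtree has 1 node {13}, right has 1 {20}.
    Root 39: left subtree has 0 nodes { }, right has 1 {32}.
  Root 17: left subtree has 4 nodes {35, 12, 7, 6}, right has 0 { }.
    Root 7: left subtree has 2 nodes {35, 12}, right has 1 {6}.
      Root 35: left subtree has 0 nodes { }, right has 1 {12}.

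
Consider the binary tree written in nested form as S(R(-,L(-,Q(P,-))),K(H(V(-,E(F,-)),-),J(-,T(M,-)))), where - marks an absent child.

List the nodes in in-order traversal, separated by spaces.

R L P Q S V F E H K J M T

In-order visits the left subtree, then the node, then the right subtree.
At S: go left to R.
  At R: no left child.
  Visit R.
  At R: go right to L.
    At L: no left child.
    Visit L.
    At L: go right to Q.
      At Q: go left to P.
        P is a leaf — visit P.
      Visit Q.
      At Q: no right child.
Visit S.
At S: go right to K.
  At K: go left to H.
    At H: go left to V.
      At V: no left child.
      Visit V.
      At V: go right to E.
        At E: go left to F.
          F is a leaf — visit F.
        Visit E.
        At E: no right child.
    Visit H.
    At H: no right child.
  Visit K.
  At K: go right to J.
    At J: no left child.
    Visit J.
    At J: go right to T.
      At T: go left to M.
        M is a leaf — visit M.
      Visit T.
      At T: no right child.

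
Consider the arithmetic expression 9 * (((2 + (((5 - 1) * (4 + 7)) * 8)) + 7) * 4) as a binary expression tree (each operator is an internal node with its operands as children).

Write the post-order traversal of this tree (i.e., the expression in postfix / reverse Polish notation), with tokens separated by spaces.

Post-order on an expression tree gives postfix notation: for each operator, emit left operand, right operand, then the operator.

9 2 5 1 - 4 7 + * 8 * + 7 + 4 * *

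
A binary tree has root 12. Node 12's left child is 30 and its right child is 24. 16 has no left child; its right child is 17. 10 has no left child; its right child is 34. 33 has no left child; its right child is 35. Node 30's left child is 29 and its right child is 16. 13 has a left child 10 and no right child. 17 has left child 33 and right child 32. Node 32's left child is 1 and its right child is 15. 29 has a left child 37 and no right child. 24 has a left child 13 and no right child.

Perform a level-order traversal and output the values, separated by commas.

12, 30, 24, 29, 16, 13, 37, 17, 10, 33, 32, 34, 35, 1, 15

Level-order visits nodes level by level from the root, left to right within each level.
Level 0: 12
Level 1: 30, 24
Level 2: 29, 16, 13
Level 3: 37, 17, 10
Level 4: 33, 32, 34
Level 5: 35, 1, 15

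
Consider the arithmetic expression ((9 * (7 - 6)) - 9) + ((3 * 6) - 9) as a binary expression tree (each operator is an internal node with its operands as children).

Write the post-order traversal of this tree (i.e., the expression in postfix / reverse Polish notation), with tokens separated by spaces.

9 7 6 - * 9 - 3 6 * 9 - +

Post-order on an expression tree gives postfix notation: for each operator, emit left operand, right operand, then the operator.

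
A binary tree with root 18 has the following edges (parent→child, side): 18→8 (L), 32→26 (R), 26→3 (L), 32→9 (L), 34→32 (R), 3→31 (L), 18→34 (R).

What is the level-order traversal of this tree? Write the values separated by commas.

18, 8, 34, 32, 9, 26, 3, 31

Level-order visits nodes level by level from the root, left to right within each level.
Level 0: 18
Level 1: 8, 34
Level 2: 32
Level 3: 9, 26
Level 4: 3
Level 5: 31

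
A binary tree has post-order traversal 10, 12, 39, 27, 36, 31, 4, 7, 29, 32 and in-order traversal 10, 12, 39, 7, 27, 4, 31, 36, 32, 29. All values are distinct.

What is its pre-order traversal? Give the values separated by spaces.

The last element of post-order is the root; it splits in-order into left and right subtrees.
Root 32: left subtree has 8 nodes {10, 12, 39, 7, 27, 4, 31, 36}, right has 1 {29}.
  Root 7: left subtree has 3 nodes {10, 12, 39}, right has 4 {27, 4, 31, 36}.
    Root 39: left subtree has 2 nodes {10, 12}, right has 0 { }.
      Root 12: left subtree has 1 node {10}, right has 0 { }.
    Root 4: left subtree has 1 node {27}, right has 2 {31, 36}.
      Root 31: left subtree has 0 nodes { }, right has 1 {36}.

32 7 39 12 10 4 27 31 36 29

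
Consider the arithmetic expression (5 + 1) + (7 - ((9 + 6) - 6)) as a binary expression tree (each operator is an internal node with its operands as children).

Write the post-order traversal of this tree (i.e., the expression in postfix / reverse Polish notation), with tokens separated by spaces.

Post-order on an expression tree gives postfix notation: for each operator, emit left operand, right operand, then the operator.

5 1 + 7 9 6 + 6 - - +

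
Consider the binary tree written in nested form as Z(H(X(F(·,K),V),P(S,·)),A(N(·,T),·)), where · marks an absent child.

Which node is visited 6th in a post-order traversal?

Post-order visits the left subtree, then the right subtree, then the node.
At Z: go left to H.
  At H: go left to X.
    At X: go left to F.
      At F: no left child.
      At F: go right to K.
        K is a leaf — visit K.
      Visit F.
    At X: go right to V.
      V is a leaf — visit V.
    Visit X.
  At H: go right to P.
    At P: go left to S.
      S is a leaf — visit S.
    At P: no right child.
    Visit P.
  Visit H.
At Z: go right to A.
  At A: go left to N.
    At N: no left child.
    At N: go right to T.
      T is a leaf — visit T.
    Visit N.
  At A: no right child.
  Visit A.
Visit Z.
Full post-order sequence: K, F, V, X, S, P, H, T, N, A, Z.

P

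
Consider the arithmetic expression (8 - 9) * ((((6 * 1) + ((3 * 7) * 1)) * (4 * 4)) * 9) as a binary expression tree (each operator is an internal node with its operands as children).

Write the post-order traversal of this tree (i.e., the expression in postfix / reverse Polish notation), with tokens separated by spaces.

8 9 - 6 1 * 3 7 * 1 * + 4 4 * * 9 * *

Post-order on an expression tree gives postfix notation: for each operator, emit left operand, right operand, then the operator.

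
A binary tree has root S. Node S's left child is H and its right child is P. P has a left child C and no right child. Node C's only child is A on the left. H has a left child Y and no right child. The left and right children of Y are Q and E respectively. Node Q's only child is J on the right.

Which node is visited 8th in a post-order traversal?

Post-order visits the left subtree, then the right subtree, then the node.
At S: go left to H.
  At H: go left to Y.
    At Y: go left to Q.
      At Q: no left child.
      At Q: go right to J.
        J is a leaf — visit J.
      Visit Q.
    At Y: go right to E.
      E is a leaf — visit E.
    Visit Y.
  At H: no right child.
  Visit H.
At S: go right to P.
  At P: go left to C.
    At C: go left to A.
      A is a leaf — visit A.
    At C: no right child.
    Visit C.
  At P: no right child.
  Visit P.
Visit S.
Full post-order sequence: J, Q, E, Y, H, A, C, P, S.

P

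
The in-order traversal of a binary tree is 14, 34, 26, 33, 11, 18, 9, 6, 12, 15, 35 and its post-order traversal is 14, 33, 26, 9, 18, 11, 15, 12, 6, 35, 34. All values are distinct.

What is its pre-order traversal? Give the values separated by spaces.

34 14 35 6 11 26 33 18 9 12 15

The last element of post-order is the root; it splits in-order into left and right subtrees.
Root 34: left subtree has 1 node {14}, right has 9 {26, 33, 11, 18, 9, 6, 12, 15, 35}.
  Root 35: left subtree has 8 nodes {26, 33, 11, 18, 9, 6, 12, 15}, right has 0 { }.
    Root 6: left subtree has 5 nodes {26, 33, 11, 18, 9}, right has 2 {12, 15}.
      Root 11: left subtree has 2 nodes {26, 33}, right has 2 {18, 9}.
        Root 26: left subtree has 0 nodes { }, right has 1 {33}.
        Root 18: left subtree has 0 nodes { }, right has 1 {9}.
      Root 12: left subtree has 0 nodes { }, right has 1 {15}.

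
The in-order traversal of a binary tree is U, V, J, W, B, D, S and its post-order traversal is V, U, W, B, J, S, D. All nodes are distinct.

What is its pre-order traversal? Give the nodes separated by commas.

D, J, U, V, B, W, S

The last element of post-order is the root; it splits in-order into left and right subtrees.
Root D: left subtree has 5 nodes {U, V, J, W, B}, right has 1 {S}.
  Root J: left subtree has 2 nodes {U, V}, right has 2 {W, B}.
    Root U: left subtree has 0 nodes { }, right has 1 {V}.
    Root B: left subtree has 1 node {W}, right has 0 { }.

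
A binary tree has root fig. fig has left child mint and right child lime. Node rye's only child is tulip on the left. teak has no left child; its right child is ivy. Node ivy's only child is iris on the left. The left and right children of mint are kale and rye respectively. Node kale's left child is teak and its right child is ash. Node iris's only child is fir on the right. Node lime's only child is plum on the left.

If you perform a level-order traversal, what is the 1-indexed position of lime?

3

Level-order visits nodes level by level from the root, left to right within each level.
Level 0: fig
Level 1: mint, lime
Level 2: kale, rye, plum
Level 3: teak, ash, tulip
Level 4: ivy
Level 5: iris
Level 6: fir
Full level-order sequence: fig, mint, lime, kale, rye, plum, teak, ash, tulip, ivy, iris, fir.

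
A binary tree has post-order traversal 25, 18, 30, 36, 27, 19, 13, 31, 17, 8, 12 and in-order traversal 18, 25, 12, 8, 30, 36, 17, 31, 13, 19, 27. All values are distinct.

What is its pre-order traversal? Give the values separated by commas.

The last element of post-order is the root; it splits in-order into left and right subtrees.
Root 12: left subtree has 2 nodes {18, 25}, right has 8 {8, 30, 36, 17, 31, 13, 19, 27}.
  Root 18: left subtree has 0 nodes { }, right has 1 {25}.
  Root 8: left subtree has 0 nodes { }, right has 7 {30, 36, 17, 31, 13, 19, 27}.
    Root 17: left subtree has 2 nodes {30, 36}, right has 4 {31, 13, 19, 27}.
      Root 36: left subtree has 1 node {30}, right has 0 { }.
      Root 31: left subtree has 0 nodes { }, right has 3 {13, 19, 27}.
        Root 13: left subtree has 0 nodes { }, right has 2 {19, 27}.
          Root 19: left subtree has 0 nodes { }, right has 1 {27}.

12, 18, 25, 8, 17, 36, 30, 31, 13, 19, 27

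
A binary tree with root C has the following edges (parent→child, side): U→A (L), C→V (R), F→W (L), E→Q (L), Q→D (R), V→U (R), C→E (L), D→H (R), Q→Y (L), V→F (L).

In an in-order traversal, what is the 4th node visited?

H

In-order visits the left subtree, then the node, then the right subtree.
At C: go left to E.
  At E: go left to Q.
    At Q: go left to Y.
      Y is a leaf — visit Y.
    Visit Q.
    At Q: go right to D.
      At D: no left child.
      Visit D.
      At D: go right to H.
        H is a leaf — visit H.
  Visit E.
  At E: no right child.
Visit C.
At C: go right to V.
  At V: go left to F.
    At F: go left to W.
      W is a leaf — visit W.
    Visit F.
    At F: no right child.
  Visit V.
  At V: go right to U.
    At U: go left to A.
      A is a leaf — visit A.
    Visit U.
    At U: no right child.
Full in-order sequence: Y, Q, D, H, E, C, W, F, V, A, U.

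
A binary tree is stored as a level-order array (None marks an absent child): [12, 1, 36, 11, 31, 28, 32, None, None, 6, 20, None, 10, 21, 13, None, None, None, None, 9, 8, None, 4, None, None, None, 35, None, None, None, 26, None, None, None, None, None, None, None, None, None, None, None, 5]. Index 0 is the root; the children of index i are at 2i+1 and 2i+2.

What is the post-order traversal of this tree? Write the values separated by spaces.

Post-order visits the left subtree, then the right subtree, then the node.
At 12: go left to 1.
  At 1: go left to 11.
    11 is a leaf — visit 11.
  At 1: go right to 31.
    At 31: go left to 6.
      At 6: go left to 9.
        9 is a leaf — visit 9.
      At 6: go right to 8.
        At 8: no left child.
        At 8: go right to 5.
          5 is a leaf — visit 5.
        Visit 8.
      Visit 6.
    At 31: go right to 20.
      At 20: no left child.
      At 20: go right to 4.
        4 is a leaf — visit 4.
      Visit 20.
    Visit 31.
  Visit 1.
At 12: go right to 36.
  At 36: go left to 28.
    At 28: no left child.
    At 28: go right to 10.
      At 10: no left child.
      At 10: go right to 35.
        35 is a leaf — visit 35.
      Visit 10.
    Visit 28.
  At 36: go right to 32.
    At 32: go left to 21.
      21 is a leaf — visit 21.
    At 32: go right to 13.
      At 13: no left child.
      At 13: go right to 26.
        26 is a leaf — visit 26.
      Visit 13.
    Visit 32.
  Visit 36.
Visit 12.

11 9 5 8 6 4 20 31 1 35 10 28 21 26 13 32 36 12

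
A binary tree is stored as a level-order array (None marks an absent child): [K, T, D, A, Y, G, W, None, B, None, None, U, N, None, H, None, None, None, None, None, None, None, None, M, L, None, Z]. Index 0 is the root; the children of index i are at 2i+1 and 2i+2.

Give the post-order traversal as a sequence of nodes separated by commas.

Post-order visits the left subtree, then the right subtree, then the node.
At K: go left to T.
  At T: go left to A.
    At A: no left child.
    At A: go right to B.
      B is a leaf — visit B.
    Visit A.
  At T: go right to Y.
    Y is a leaf — visit Y.
  Visit T.
At K: go right to D.
  At D: go left to G.
    At G: go left to U.
      At U: go left to M.
        M is a leaf — visit M.
      At U: go right to L.
        L is a leaf — visit L.
      Visit U.
    At G: go right to N.
      At N: no left child.
      At N: go right to Z.
        Z is a leaf — visit Z.
      Visit N.
    Visit G.
  At D: go right to W.
    At W: no left child.
    At W: go right to H.
      H is a leaf — visit H.
    Visit W.
  Visit D.
Visit K.

B, A, Y, T, M, L, U, Z, N, G, H, W, D, K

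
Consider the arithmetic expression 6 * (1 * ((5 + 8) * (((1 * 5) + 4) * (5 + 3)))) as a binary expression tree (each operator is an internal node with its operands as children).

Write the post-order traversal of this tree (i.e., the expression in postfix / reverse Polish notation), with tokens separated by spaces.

Post-order on an expression tree gives postfix notation: for each operator, emit left operand, right operand, then the operator.

6 1 5 8 + 1 5 * 4 + 5 3 + * * * *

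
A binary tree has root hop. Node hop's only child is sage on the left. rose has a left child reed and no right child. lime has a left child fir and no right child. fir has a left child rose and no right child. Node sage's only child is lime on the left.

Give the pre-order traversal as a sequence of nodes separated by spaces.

hop sage lime fir rose reed

Pre-order visits the node, then its left subtree, then its right subtree.
Visit hop.
At hop: go left to sage.
  Visit sage.
  At sage: go left to lime.
    Visit lime.
    At lime: go left to fir.
      Visit fir.
      At fir: go left to rose.
        Visit rose.
        At rose: go left to reed.
          reed is a leaf — visit reed.
        At rose: no right child.
      At fir: no right child.
    At lime: no right child.
  At sage: no right child.
At hop: no right child.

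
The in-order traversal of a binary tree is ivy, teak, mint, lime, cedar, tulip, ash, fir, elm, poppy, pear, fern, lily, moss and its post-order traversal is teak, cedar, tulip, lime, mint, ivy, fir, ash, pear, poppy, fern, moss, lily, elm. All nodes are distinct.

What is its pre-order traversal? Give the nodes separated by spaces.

elm ash ivy mint teak lime tulip cedar fir lily fern poppy pear moss

The last element of post-order is the root; it splits in-order into left and right subtrees.
Root elm: left subtree has 8 nodes {ivy, teak, mint, lime, cedar, tulip, ash, fir}, right has 5 {poppy, pear, fern, lily, moss}.
  Root ash: left subtree has 6 nodes {ivy, teak, mint, lime, cedar, tulip}, right has 1 {fir}.
    Root ivy: left subtree has 0 nodes { }, right has 5 {teak, mint, lime, cedar, tulip}.
      Root mint: left subtree has 1 node {teak}, right has 3 {lime, cedar, tulip}.
        Root lime: left subtree has 0 nodes { }, right has 2 {cedar, tulip}.
          Root tulip: left subtree has 1 node {cedar}, right has 0 { }.
  Root lily: left subtree has 3 nodes {poppy, pear, fern}, right has 1 {moss}.
    Root fern: left subtree has 2 nodes {poppy, pear}, right has 0 { }.
      Root poppy: left subtree has 0 nodes { }, right has 1 {pear}.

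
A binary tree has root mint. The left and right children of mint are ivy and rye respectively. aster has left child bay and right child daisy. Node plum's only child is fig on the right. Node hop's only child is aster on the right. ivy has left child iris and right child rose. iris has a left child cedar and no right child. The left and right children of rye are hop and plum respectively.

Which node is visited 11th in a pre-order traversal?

Pre-order visits the node, then its left subtree, then its right subtree.
Visit mint.
At mint: go left to ivy.
  Visit ivy.
  At ivy: go left to iris.
    Visit iris.
    At iris: go left to cedar.
      cedar is a leaf — visit cedar.
    At iris: no right child.
  At ivy: go right to rose.
    rose is a leaf — visit rose.
At mint: go right to rye.
  Visit rye.
  At rye: go left to hop.
    Visit hop.
    At hop: no left child.
    At hop: go right to aster.
      Visit aster.
      At aster: go left to bay.
        bay is a leaf — visit bay.
      At aster: go right to daisy.
        daisy is a leaf — visit daisy.
  At rye: go right to plum.
    Visit plum.
    At plum: no left child.
    At plum: go right to fig.
      fig is a leaf — visit fig.
Full pre-order sequence: mint, ivy, iris, cedar, rose, rye, hop, aster, bay, daisy, plum, fig.

plum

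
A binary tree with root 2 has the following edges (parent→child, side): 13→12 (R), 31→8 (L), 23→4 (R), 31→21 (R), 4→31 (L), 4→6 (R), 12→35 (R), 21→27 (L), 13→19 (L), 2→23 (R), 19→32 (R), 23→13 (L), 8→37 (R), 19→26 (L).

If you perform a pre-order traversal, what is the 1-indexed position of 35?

8

Pre-order visits the node, then its left subtree, then its right subtree.
Visit 2.
At 2: no left child.
At 2: go right to 23.
  Visit 23.
  At 23: go left to 13.
    Visit 13.
    At 13: go left to 19.
      Visit 19.
      At 19: go left to 26.
        26 is a leaf — visit 26.
      At 19: go right to 32.
        32 is a leaf — visit 32.
    At 13: go right to 12.
      Visit 12.
      At 12: no left child.
      At 12: go right to 35.
        35 is a leaf — visit 35.
  At 23: go right to 4.
    Visit 4.
    At 4: go left to 31.
      Visit 31.
      At 31: go left to 8.
        Visit 8.
        At 8: no left child.
        At 8: go right to 37.
          37 is a leaf — visit 37.
      At 31: go right to 21.
        Visit 21.
        At 21: go left to 27.
          27 is a leaf — visit 27.
        At 21: no right child.
    At 4: go right to 6.
      6 is a leaf — visit 6.
Full pre-order sequence: 2, 23, 13, 19, 26, 32, 12, 35, 4, 31, 8, 37, 21, 27, 6.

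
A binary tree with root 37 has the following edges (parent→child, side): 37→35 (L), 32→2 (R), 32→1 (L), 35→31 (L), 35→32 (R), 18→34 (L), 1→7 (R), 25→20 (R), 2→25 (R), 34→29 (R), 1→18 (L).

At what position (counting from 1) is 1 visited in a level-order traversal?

Level-order visits nodes level by level from the root, left to right within each level.
Level 0: 37
Level 1: 35
Level 2: 31, 32
Level 3: 1, 2
Level 4: 18, 7, 25
Level 5: 34, 20
Level 6: 29
Full level-order sequence: 37, 35, 31, 32, 1, 2, 18, 7, 25, 34, 20, 29.

5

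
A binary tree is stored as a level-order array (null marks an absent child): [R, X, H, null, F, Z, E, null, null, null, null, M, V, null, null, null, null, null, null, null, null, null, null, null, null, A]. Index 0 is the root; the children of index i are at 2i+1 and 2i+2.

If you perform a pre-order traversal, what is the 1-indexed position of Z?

5

Pre-order visits the node, then its left subtree, then its right subtree.
Visit R.
At R: go left to X.
  Visit X.
  At X: no left child.
  At X: go right to F.
    F is a leaf — visit F.
At R: go right to H.
  Visit H.
  At H: go left to Z.
    Visit Z.
    At Z: go left to M.
      M is a leaf — visit M.
    At Z: go right to V.
      Visit V.
      At V: go left to A.
        A is a leaf — visit A.
      At V: no right child.
  At H: go right to E.
    E is a leaf — visit E.
Full pre-order sequence: R, X, F, H, Z, M, V, A, E.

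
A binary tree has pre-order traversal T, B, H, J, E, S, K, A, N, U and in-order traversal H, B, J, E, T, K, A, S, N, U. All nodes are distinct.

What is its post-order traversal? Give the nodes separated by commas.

H, E, J, B, A, K, U, N, S, T

The first element of pre-order is the root; it splits in-order into left and right subtrees.
Root T: left subtree has 4 nodes {H, B, J, E}, right has 5 {K, A, S, N, U}.
  Root B: left subtree has 1 node {H}, right has 2 {J, E}.
    Root J: left subtree has 0 nodes { }, right has 1 {E}.
  Root S: left subtree has 2 nodes {K, A}, right has 2 {N, U}.
    Root K: left subtree has 0 nodes { }, right has 1 {A}.
    Root N: left subtree has 0 nodes { }, right has 1 {U}.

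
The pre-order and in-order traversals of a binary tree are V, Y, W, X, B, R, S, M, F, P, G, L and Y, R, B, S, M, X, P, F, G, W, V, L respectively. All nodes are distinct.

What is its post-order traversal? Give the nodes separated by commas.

R, M, S, B, P, G, F, X, W, Y, L, V

The first element of pre-order is the root; it splits in-order into left and right subtrees.
Root V: left subtree has 10 nodes {Y, R, B, S, M, X, P, F, G, W}, right has 1 {L}.
  Root Y: left subtree has 0 nodes { }, right has 9 {R, B, S, M, X, P, F, G, W}.
    Root W: left subtree has 8 nodes {R, B, S, M, X, P, F, G}, right has 0 { }.
      Root X: left subtree has 4 nodes {R, B, S, M}, right has 3 {P, F, G}.
        Root B: left subtree has 1 node {R}, right has 2 {S, M}.
          Root S: left subtree has 0 nodes { }, right has 1 {M}.
        Root F: left subtree has 1 node {P}, right has 1 {G}.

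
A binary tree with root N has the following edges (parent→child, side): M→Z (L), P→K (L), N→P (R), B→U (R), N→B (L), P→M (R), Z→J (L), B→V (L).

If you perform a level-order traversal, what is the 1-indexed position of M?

7

Level-order visits nodes level by level from the root, left to right within each level.
Level 0: N
Level 1: B, P
Level 2: V, U, K, M
Level 3: Z
Level 4: J
Full level-order sequence: N, B, P, V, U, K, M, Z, J.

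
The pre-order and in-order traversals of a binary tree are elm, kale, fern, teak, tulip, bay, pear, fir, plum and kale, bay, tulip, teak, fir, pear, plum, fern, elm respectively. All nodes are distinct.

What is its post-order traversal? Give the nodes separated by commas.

The first element of pre-order is the root; it splits in-order into left and right subtrees.
Root elm: left subtree has 8 nodes {kale, bay, tulip, teak, fir, pear, plum, fern}, right has 0 { }.
  Root kale: left subtree has 0 nodes { }, right has 7 {bay, tulip, teak, fir, pear, plum, fern}.
    Root fern: left subtree has 6 nodes {bay, tulip, teak, fir, pear, plum}, right has 0 { }.
      Root teak: left subtree has 2 nodes {bay, tulip}, right has 3 {fir, pear, plum}.
        Root tulip: left subtree has 1 node {bay}, right has 0 { }.
        Root pear: left subtree has 1 node {fir}, right has 1 {plum}.

bay, tulip, fir, plum, pear, teak, fern, kale, elm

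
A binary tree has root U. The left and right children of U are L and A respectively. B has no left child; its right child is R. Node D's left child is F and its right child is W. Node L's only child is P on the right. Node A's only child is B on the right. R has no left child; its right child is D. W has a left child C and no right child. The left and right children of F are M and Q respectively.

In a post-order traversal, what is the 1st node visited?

Post-order visits the left subtree, then the right subtree, then the node.
At U: go left to L.
  At L: no left child.
  At L: go right to P.
    P is a leaf — visit P.
  Visit L.
At U: go right to A.
  At A: no left child.
  At A: go right to B.
    At B: no left child.
    At B: go right to R.
      At R: no left child.
      At R: go right to D.
        At D: go left to F.
          At F: go left to M.
            M is a leaf — visit M.
          At F: go right to Q.
            Q is a leaf — visit Q.
          Visit F.
        At D: go right to W.
          At W: go left to C.
            C is a leaf — visit C.
          At W: no right child.
          Visit W.
        Visit D.
      Visit R.
    Visit B.
  Visit A.
Visit U.
Full post-order sequence: P, L, M, Q, F, C, W, D, R, B, A, U.

P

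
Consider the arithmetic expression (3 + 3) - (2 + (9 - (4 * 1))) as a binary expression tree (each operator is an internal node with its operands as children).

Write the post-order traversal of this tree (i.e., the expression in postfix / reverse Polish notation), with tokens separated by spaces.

3 3 + 2 9 4 1 * - + -

Post-order on an expression tree gives postfix notation: for each operator, emit left operand, right operand, then the operator.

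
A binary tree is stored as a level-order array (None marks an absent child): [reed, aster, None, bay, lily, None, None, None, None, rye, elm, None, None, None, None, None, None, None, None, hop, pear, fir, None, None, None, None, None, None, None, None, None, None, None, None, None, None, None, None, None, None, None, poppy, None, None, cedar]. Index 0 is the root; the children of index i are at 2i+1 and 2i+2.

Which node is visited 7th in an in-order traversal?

In-order visits the left subtree, then the node, then the right subtree.
At reed: go left to aster.
  At aster: go left to bay.
    bay is a leaf — visit bay.
  Visit aster.
  At aster: go right to lily.
    At lily: go left to rye.
      At rye: go left to hop.
        hop is a leaf — visit hop.
      Visit rye.
      At rye: go right to pear.
        At pear: go left to poppy.
          poppy is a leaf — visit poppy.
        Visit pear.
        At pear: no right child.
    Visit lily.
    At lily: go right to elm.
      At elm: go left to fir.
        At fir: no left child.
        Visit fir.
        At fir: go right to cedar.
          cedar is a leaf — visit cedar.
      Visit elm.
      At elm: no right child.
Visit reed.
At reed: no right child.
Full in-order sequence: bay, aster, hop, rye, poppy, pear, lily, fir, cedar, elm, reed.

lily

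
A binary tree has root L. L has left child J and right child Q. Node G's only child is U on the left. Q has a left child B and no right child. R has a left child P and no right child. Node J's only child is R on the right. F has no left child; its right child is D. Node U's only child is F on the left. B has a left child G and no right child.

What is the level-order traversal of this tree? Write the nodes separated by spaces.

Level-order visits nodes level by level from the root, left to right within each level.
Level 0: L
Level 1: J, Q
Level 2: R, B
Level 3: P, G
Level 4: U
Level 5: F
Level 6: D

L J Q R B P G U F D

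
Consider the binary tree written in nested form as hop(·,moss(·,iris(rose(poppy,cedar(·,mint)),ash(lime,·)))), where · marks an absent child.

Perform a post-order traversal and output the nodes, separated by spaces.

Post-order visits the left subtree, then the right subtree, then the node.
At hop: no left child.
At hop: go right to moss.
  At moss: no left child.
  At moss: go right to iris.
    At iris: go left to rose.
      At rose: go left to poppy.
        poppy is a leaf — visit poppy.
      At rose: go right to cedar.
        At cedar: no left child.
        At cedar: go right to mint.
          mint is a leaf — visit mint.
        Visit cedar.
      Visit rose.
    At iris: go right to ash.
      At ash: go left to lime.
        lime is a leaf — visit lime.
      At ash: no right child.
      Visit ash.
    Visit iris.
  Visit moss.
Visit hop.

poppy mint cedar rose lime ash iris moss hop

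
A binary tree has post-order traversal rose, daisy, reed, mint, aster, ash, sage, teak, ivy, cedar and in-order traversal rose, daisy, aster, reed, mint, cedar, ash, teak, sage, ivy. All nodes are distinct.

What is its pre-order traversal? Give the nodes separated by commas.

cedar, aster, daisy, rose, mint, reed, ivy, teak, ash, sage

The last element of post-order is the root; it splits in-order into left and right subtrees.
Root cedar: left subtree has 5 nodes {rose, daisy, aster, reed, mint}, right has 4 {ash, teak, sage, ivy}.
  Root aster: left subtree has 2 nodes {rose, daisy}, right has 2 {reed, mint}.
    Root daisy: left subtree has 1 node {rose}, right has 0 { }.
    Root mint: left subtree has 1 node {reed}, right has 0 { }.
  Root ivy: left subtree has 3 nodes {ash, teak, sage}, right has 0 { }.
    Root teak: left subtree has 1 node {ash}, right has 1 {sage}.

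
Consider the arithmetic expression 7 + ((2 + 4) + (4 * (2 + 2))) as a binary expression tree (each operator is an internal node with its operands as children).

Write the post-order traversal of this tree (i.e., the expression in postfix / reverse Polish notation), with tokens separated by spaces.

7 2 4 + 4 2 2 + * + +

Post-order on an expression tree gives postfix notation: for each operator, emit left operand, right operand, then the operator.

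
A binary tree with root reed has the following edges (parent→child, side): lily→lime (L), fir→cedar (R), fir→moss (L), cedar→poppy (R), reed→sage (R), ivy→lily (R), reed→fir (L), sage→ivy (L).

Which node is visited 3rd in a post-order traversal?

Post-order visits the left subtree, then the right subtree, then the node.
At reed: go left to fir.
  At fir: go left to moss.
    moss is a leaf — visit moss.
  At fir: go right to cedar.
    At cedar: no left child.
    At cedar: go right to poppy.
      poppy is a leaf — visit poppy.
    Visit cedar.
  Visit fir.
At reed: go right to sage.
  At sage: go left to ivy.
    At ivy: no left child.
    At ivy: go right to lily.
      At lily: go left to lime.
        lime is a leaf — visit lime.
      At lily: no right child.
      Visit lily.
    Visit ivy.
  At sage: no right child.
  Visit sage.
Visit reed.
Full post-order sequence: moss, poppy, cedar, fir, lime, lily, ivy, sage, reed.

cedar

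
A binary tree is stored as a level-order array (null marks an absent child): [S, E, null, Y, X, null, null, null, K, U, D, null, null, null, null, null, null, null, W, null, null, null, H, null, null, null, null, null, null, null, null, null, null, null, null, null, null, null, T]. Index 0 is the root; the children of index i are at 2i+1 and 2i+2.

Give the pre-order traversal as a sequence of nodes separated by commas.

Pre-order visits the node, then its left subtree, then its right subtree.
Visit S.
At S: go left to E.
  Visit E.
  At E: go left to Y.
    Visit Y.
    At Y: no left child.
    At Y: go right to K.
      Visit K.
      At K: no left child.
      At K: go right to W.
        Visit W.
        At W: no left child.
        At W: go right to T.
          T is a leaf — visit T.
  At E: go right to X.
    Visit X.
    At X: go left to U.
      U is a leaf — visit U.
    At X: go right to D.
      Visit D.
      At D: no left child.
      At D: go right to H.
        H is a leaf — visit H.
At S: no right child.

S, E, Y, K, W, T, X, U, D, H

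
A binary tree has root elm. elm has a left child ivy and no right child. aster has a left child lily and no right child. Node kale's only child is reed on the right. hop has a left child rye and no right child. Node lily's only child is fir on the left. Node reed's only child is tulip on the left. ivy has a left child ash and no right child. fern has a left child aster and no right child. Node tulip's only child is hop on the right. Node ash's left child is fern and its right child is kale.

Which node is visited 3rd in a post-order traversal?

aster

Post-order visits the left subtree, then the right subtree, then the node.
At elm: go left to ivy.
  At ivy: go left to ash.
    At ash: go left to fern.
      At fern: go left to aster.
        At aster: go left to lily.
          At lily: go left to fir.
            fir is a leaf — visit fir.
          At lily: no right child.
          Visit lily.
        At aster: no right child.
        Visit aster.
      At fern: no right child.
      Visit fern.
    At ash: go right to kale.
      At kale: no left child.
      At kale: go right to reed.
        At reed: go left to tulip.
          At tulip: no left child.
          At tulip: go right to hop.
            At hop: go left to rye.
              rye is a leaf — visit rye.
            At hop: no right child.
            Visit hop.
          Visit tulip.
        At reed: no right child.
        Visit reed.
      Visit kale.
    Visit ash.
  At ivy: no right child.
  Visit ivy.
At elm: no right child.
Visit elm.
Full post-order sequence: fir, lily, aster, fern, rye, hop, tulip, reed, kale, ash, ivy, elm.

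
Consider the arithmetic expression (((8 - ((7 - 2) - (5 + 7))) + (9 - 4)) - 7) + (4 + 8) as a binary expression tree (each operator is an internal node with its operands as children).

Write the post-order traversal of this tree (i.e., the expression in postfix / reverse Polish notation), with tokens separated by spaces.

8 7 2 - 5 7 + - - 9 4 - + 7 - 4 8 + +

Post-order on an expression tree gives postfix notation: for each operator, emit left operand, right operand, then the operator.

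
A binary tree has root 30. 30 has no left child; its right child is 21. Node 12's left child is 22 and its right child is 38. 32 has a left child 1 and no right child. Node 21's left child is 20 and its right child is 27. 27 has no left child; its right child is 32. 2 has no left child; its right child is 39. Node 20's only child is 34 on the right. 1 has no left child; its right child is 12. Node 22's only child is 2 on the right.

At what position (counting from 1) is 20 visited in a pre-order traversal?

Pre-order visits the node, then its left subtree, then its right subtree.
Visit 30.
At 30: no left child.
At 30: go right to 21.
  Visit 21.
  At 21: go left to 20.
    Visit 20.
    At 20: no left child.
    At 20: go right to 34.
      34 is a leaf — visit 34.
  At 21: go right to 27.
    Visit 27.
    At 27: no left child.
    At 27: go right to 32.
      Visit 32.
      At 32: go left to 1.
        Visit 1.
        At 1: no left child.
        At 1: go right to 12.
          Visit 12.
          At 12: go left to 22.
            Visit 22.
            At 22: no left child.
            At 22: go right to 2.
              Visit 2.
              At 2: no left child.
              At 2: go right to 39.
                39 is a leaf — visit 39.
          At 12: go right to 38.
            38 is a leaf — visit 38.
      At 32: no right child.
Full pre-order sequence: 30, 21, 20, 34, 27, 32, 1, 12, 22, 2, 39, 38.

3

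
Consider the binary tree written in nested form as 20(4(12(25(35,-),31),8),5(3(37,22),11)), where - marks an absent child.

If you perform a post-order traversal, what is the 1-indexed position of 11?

Post-order visits the left subtree, then the right subtree, then the node.
At 20: go left to 4.
  At 4: go left to 12.
    At 12: go left to 25.
      At 25: go left to 35.
        35 is a leaf — visit 35.
      At 25: no right child.
      Visit 25.
    At 12: go right to 31.
      31 is a leaf — visit 31.
    Visit 12.
  At 4: go right to 8.
    8 is a leaf — visit 8.
  Visit 4.
At 20: go right to 5.
  At 5: go left to 3.
    At 3: go left to 37.
      37 is a leaf — visit 37.
    At 3: go right to 22.
      22 is a leaf — visit 22.
    Visit 3.
  At 5: go right to 11.
    11 is a leaf — visit 11.
  Visit 5.
Visit 20.
Full post-order sequence: 35, 25, 31, 12, 8, 4, 37, 22, 3, 11, 5, 20.

10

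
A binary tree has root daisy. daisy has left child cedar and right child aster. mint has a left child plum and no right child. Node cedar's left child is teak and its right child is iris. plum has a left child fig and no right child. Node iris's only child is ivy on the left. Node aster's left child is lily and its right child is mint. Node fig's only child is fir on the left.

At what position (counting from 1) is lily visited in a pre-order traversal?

Pre-order visits the node, then its left subtree, then its right subtree.
Visit daisy.
At daisy: go left to cedar.
  Visit cedar.
  At cedar: go left to teak.
    teak is a leaf — visit teak.
  At cedar: go right to iris.
    Visit iris.
    At iris: go left to ivy.
      ivy is a leaf — visit ivy.
    At iris: no right child.
At daisy: go right to aster.
  Visit aster.
  At aster: go left to lily.
    lily is a leaf — visit lily.
  At aster: go right to mint.
    Visit mint.
    At mint: go left to plum.
      Visit plum.
      At plum: go left to fig.
        Visit fig.
        At fig: go left to fir.
          fir is a leaf — visit fir.
        At fig: no right child.
      At plum: no right child.
    At mint: no right child.
Full pre-order sequence: daisy, cedar, teak, iris, ivy, aster, lily, mint, plum, fig, fir.

7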